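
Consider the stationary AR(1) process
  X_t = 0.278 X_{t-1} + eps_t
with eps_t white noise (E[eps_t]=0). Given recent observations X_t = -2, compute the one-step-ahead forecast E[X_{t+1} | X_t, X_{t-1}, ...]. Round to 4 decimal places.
E[X_{t+1} \mid \mathcal F_t] = -0.5560

For an AR(p) model X_t = c + sum_i phi_i X_{t-i} + eps_t, the
one-step-ahead conditional mean is
  E[X_{t+1} | X_t, ...] = c + sum_i phi_i X_{t+1-i}.
Substitute known values:
  E[X_{t+1} | ...] = (0.278) * (-2)
                   = -0.5560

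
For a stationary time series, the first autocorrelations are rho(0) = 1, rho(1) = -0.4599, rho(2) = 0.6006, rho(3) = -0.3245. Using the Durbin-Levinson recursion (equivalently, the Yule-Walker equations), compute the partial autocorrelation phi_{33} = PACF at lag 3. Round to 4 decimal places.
\phi_{33} = 0.0710

The PACF at lag k is phi_{kk}, the last component of the solution
to the Yule-Walker system G_k phi = r_k where
  (G_k)_{ij} = rho(|i - j|), (r_k)_i = rho(i), i,j = 1..k.
Equivalently, Durbin-Levinson gives phi_{kk} iteratively:
  phi_{11} = rho(1)
  phi_{kk} = [rho(k) - sum_{j=1..k-1} phi_{k-1,j} rho(k-j)]
            / [1 - sum_{j=1..k-1} phi_{k-1,j} rho(j)],
  phi_{k,j} = phi_{k-1,j} - phi_{kk} phi_{k-1,k-j},  j = 1..k-1.
Step k = 1:
  phi_11 = rho(1) = -0.4599.
Step k = 2:
  phi_22 = [rho(2) - phi_11 rho(1)] / [1 - phi_11 rho(1)] = [0.6006 - (-0.4599)(-0.4599)] / [1 - (-0.4599)(-0.4599)]
         = 0.38909199 / 0.78849199 = 0.493463.
  Update: phi_21 = phi_11 - phi_22 phi_11 = -0.4599 - (0.493463)(-0.4599) = -0.232956.
Step k = 3:
  phi_33 = [rho(3) - phi_21 rho(2) - phi_22 rho(1)] / [1 - phi_21 rho(1) - phi_22 rho(2)]
    numerator   = -0.3245 - (-0.232956)(0.6006) - (0.493463)(-0.4599) = 0.04235731
    denominator = 1 - (-0.232956)(-0.4599) - (0.493463)(0.6006) = 0.59648931
  phi_33 = 0.04235731 / 0.59648931 = 0.071.
Therefore phi_{33} = 0.0710.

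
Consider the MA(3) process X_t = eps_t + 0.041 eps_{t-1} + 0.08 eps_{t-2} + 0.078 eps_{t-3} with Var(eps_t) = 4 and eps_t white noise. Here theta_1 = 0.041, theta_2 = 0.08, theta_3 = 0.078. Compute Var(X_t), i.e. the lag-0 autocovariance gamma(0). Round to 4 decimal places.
\gamma(0) = 4.0567

For an MA(q) process X_t = eps_t + sum_i theta_i eps_{t-i} with
Var(eps_t) = sigma^2, the variance is
  gamma(0) = sigma^2 * (1 + sum_i theta_i^2).
  sum_i theta_i^2 = (0.041)^2 + (0.08)^2 + (0.078)^2 = 0.001681 + 0.0064 + 0.006084 = 0.014165.
  gamma(0) = 4 * (1 + 0.014165) = 4 * 1.014165 = 4.05666, which rounds to 4.0567.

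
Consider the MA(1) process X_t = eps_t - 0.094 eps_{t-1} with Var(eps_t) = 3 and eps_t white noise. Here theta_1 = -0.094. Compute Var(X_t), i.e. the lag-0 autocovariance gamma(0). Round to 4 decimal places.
\gamma(0) = 3.0265

For an MA(q) process X_t = eps_t + sum_i theta_i eps_{t-i} with
Var(eps_t) = sigma^2, the variance is
  gamma(0) = sigma^2 * (1 + sum_i theta_i^2).
  sum_i theta_i^2 = (-0.094)^2 = 0.008836.
  gamma(0) = 3 * (1 + 0.008836) = 3 * 1.008836 = 3.026508, which rounds to 3.0265.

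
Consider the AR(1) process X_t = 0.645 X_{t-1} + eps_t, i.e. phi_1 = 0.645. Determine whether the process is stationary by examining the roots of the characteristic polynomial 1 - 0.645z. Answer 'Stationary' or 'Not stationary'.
\text{Stationary}

The AR(p) characteristic polynomial is P(z) = 1 - 0.645z.
Stationarity requires all roots to lie outside the unit circle, i.e. |z| > 1 for every root.
This is linear in z: 1 + (-0.645) z = 0  =>  z = -1/(-0.645) = 1.550388,  |z| = 1.550388.
Moduli of all roots: 1.5504.
All moduli strictly greater than 1? Yes.
Verdict: Stationary.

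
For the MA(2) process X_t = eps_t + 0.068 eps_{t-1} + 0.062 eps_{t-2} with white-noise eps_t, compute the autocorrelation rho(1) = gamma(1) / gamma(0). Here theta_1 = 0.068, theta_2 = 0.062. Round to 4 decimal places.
\rho(1) = 0.0716

For an MA(q) process with theta_0 = 1, the autocovariance is
  gamma(k) = sigma^2 * sum_{i=0..q-k} theta_i * theta_{i+k},
and rho(k) = gamma(k) / gamma(0). Sigma^2 cancels.
  numerator   = (1)*(0.068) + (0.068)*(0.062) = 0.072216.
  denominator = (1)^2 + (0.068)^2 + (0.062)^2 = 1.008468.
  rho(1) = 0.072216 / 1.008468 = 0.0716.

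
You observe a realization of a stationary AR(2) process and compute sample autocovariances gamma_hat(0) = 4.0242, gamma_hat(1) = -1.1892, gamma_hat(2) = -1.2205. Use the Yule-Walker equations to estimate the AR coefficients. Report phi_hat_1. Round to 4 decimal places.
\hat\phi_{1} = -0.4220

The Yule-Walker equations for an AR(p) process read, in matrix form,
  Gamma_p phi = r_p,   with   (Gamma_p)_{ij} = gamma(|i - j|),
                       (r_p)_i = gamma(i),   i,j = 1..p.
Substitute the sample gammas (Toeplitz matrix and right-hand side of size 2):
  Gamma_p = [[4.0242, -1.1892], [-1.1892, 4.0242]]
  r_p     = [-1.1892, -1.2205]
Written out:
  4.0242 phi_1 - 1.1892 phi_2 = -1.1892
  -1.1892 phi_1 + 4.0242 phi_2 = -1.2205
Solve by Cramer's rule:
  det = gamma(0)^2 - gamma(1)^2 = (4.0242)^2 - (-1.1892)^2 = 16.19418564 - 1.41419664 = 14.779989
  phi_hat_1 = [gamma(1) gamma(0) - gamma(1) gamma(2)] / det = [(-1.1892)(4.0242) - (-1.1892)(-1.2205)] / 14.779989 = -6.23699724 / 14.779989 = -0.422
  phi_hat_2 = [gamma(0) gamma(2) - gamma(1)^2] / det = [(4.0242)(-1.2205) - (-1.1892)^2] / 14.779989 = -6.32573274 / 14.779989 = -0.428
So phi_hat = [-0.4220, -0.4280].
Therefore phi_hat_1 = -0.4220.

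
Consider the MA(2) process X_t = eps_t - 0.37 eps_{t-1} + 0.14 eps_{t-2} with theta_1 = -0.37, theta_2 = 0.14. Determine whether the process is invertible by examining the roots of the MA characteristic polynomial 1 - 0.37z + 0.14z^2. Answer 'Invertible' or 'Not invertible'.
\text{Invertible}

The MA(q) characteristic polynomial is P(z) = 1 - 0.37z + 0.14z^2.
Invertibility requires all roots to lie outside the unit circle, i.e. |z| > 1 for every root.
Set 1 + (-0.37) z + (0.14) z^2 = 0, i.e. a z^2 + b z + c = 0 with a = 0.14, b = -0.37, c = 1.
Discriminant D = b^2 - 4ac = (-0.37)^2 - 4*(0.14)*1 = 0.1369 - (0.56) = -0.4231.
D < 0, so the roots are the complex-conjugate pair z = (-b +/- i sqrt(-D)) / (2a) = 1.3214 +/- 2.3231i.
For a conjugate pair |z|^2 = z * conj(z) = (product of roots) = c/a = 1/(0.14) = 7.142857, so |z| = sqrt(7.142857) = 2.6726 for both roots.
Moduli of all roots: 2.6726, 2.6726.
All moduli strictly greater than 1? Yes.
Verdict: Invertible.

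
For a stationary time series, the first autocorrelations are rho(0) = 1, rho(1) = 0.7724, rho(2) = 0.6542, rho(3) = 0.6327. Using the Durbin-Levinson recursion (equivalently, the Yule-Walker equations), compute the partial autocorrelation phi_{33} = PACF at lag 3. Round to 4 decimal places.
\phi_{33} = 0.2259

The PACF at lag k is phi_{kk}, the last component of the solution
to the Yule-Walker system G_k phi = r_k where
  (G_k)_{ij} = rho(|i - j|), (r_k)_i = rho(i), i,j = 1..k.
Equivalently, Durbin-Levinson gives phi_{kk} iteratively:
  phi_{11} = rho(1)
  phi_{kk} = [rho(k) - sum_{j=1..k-1} phi_{k-1,j} rho(k-j)]
            / [1 - sum_{j=1..k-1} phi_{k-1,j} rho(j)],
  phi_{k,j} = phi_{k-1,j} - phi_{kk} phi_{k-1,k-j},  j = 1..k-1.
Step k = 1:
  phi_11 = rho(1) = 0.7724.
Step k = 2:
  phi_22 = [rho(2) - phi_11 rho(1)] / [1 - phi_11 rho(1)] = [0.6542 - (0.7724)(0.7724)] / [1 - (0.7724)(0.7724)]
         = 0.05759824 / 0.40339824 = 0.142783.
  Update: phi_21 = phi_11 - phi_22 phi_11 = 0.7724 - (0.142783)(0.7724) = 0.662115.
Step k = 3:
  phi_33 = [rho(3) - phi_21 rho(2) - phi_22 rho(1)] / [1 - phi_21 rho(1) - phi_22 rho(2)]
    numerator   = 0.6327 - (0.662115)(0.6542) - (0.142783)(0.7724) = 0.08925928
    denominator = 1 - (0.662115)(0.7724) - (0.142783)(0.6542) = 0.39517421
  phi_33 = 0.08925928 / 0.39517421 = 0.2259.
Therefore phi_{33} = 0.2259.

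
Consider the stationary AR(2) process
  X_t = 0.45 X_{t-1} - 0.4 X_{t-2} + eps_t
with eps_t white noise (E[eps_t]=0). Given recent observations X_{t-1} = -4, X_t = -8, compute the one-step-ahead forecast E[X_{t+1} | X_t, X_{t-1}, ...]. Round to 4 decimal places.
E[X_{t+1} \mid \mathcal F_t] = -2.0000

For an AR(p) model X_t = c + sum_i phi_i X_{t-i} + eps_t, the
one-step-ahead conditional mean is
  E[X_{t+1} | X_t, ...] = c + sum_i phi_i X_{t+1-i}.
Substitute known values:
  E[X_{t+1} | ...] = (0.45) * (-8) + (-0.4) * (-4)
                   = -2.0000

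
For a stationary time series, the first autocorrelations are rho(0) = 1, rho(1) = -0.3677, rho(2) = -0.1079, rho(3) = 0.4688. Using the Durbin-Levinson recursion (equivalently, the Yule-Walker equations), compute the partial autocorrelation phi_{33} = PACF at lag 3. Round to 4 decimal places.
\phi_{33} = 0.3950

The PACF at lag k is phi_{kk}, the last component of the solution
to the Yule-Walker system G_k phi = r_k where
  (G_k)_{ij} = rho(|i - j|), (r_k)_i = rho(i), i,j = 1..k.
Equivalently, Durbin-Levinson gives phi_{kk} iteratively:
  phi_{11} = rho(1)
  phi_{kk} = [rho(k) - sum_{j=1..k-1} phi_{k-1,j} rho(k-j)]
            / [1 - sum_{j=1..k-1} phi_{k-1,j} rho(j)],
  phi_{k,j} = phi_{k-1,j} - phi_{kk} phi_{k-1,k-j},  j = 1..k-1.
Step k = 1:
  phi_11 = rho(1) = -0.3677.
Step k = 2:
  phi_22 = [rho(2) - phi_11 rho(1)] / [1 - phi_11 rho(1)] = [-0.1079 - (-0.3677)(-0.3677)] / [1 - (-0.3677)(-0.3677)]
         = -0.24310329 / 0.86479671 = -0.28111.
  Update: phi_21 = phi_11 - phi_22 phi_11 = -0.3677 - (-0.28111)(-0.3677) = -0.471064.
Step k = 3:
  phi_33 = [rho(3) - phi_21 rho(2) - phi_22 rho(1)] / [1 - phi_21 rho(1) - phi_22 rho(2)]
    numerator   = 0.4688 - (-0.471064)(-0.1079) - (-0.28111)(-0.3677) = 0.3146079
    denominator = 1 - (-0.471064)(-0.3677) - (-0.28111)(-0.1079) = 0.79645786
  phi_33 = 0.3146079 / 0.79645786 = 0.395.
Therefore phi_{33} = 0.3950.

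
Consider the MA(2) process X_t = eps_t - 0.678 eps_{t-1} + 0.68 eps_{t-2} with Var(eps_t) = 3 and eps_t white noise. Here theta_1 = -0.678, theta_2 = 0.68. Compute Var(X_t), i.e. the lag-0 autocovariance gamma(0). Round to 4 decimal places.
\gamma(0) = 5.7663

For an MA(q) process X_t = eps_t + sum_i theta_i eps_{t-i} with
Var(eps_t) = sigma^2, the variance is
  gamma(0) = sigma^2 * (1 + sum_i theta_i^2).
  sum_i theta_i^2 = (-0.678)^2 + (0.68)^2 = 0.459684 + 0.4624 = 0.922084.
  gamma(0) = 3 * (1 + 0.922084) = 3 * 1.922084 = 5.766252, which rounds to 5.7663.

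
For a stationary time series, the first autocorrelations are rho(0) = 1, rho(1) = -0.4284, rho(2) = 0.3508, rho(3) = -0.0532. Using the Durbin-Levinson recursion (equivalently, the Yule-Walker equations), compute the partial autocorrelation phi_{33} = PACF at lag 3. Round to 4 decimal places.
\phi_{33} = 0.1970

The PACF at lag k is phi_{kk}, the last component of the solution
to the Yule-Walker system G_k phi = r_k where
  (G_k)_{ij} = rho(|i - j|), (r_k)_i = rho(i), i,j = 1..k.
Equivalently, Durbin-Levinson gives phi_{kk} iteratively:
  phi_{11} = rho(1)
  phi_{kk} = [rho(k) - sum_{j=1..k-1} phi_{k-1,j} rho(k-j)]
            / [1 - sum_{j=1..k-1} phi_{k-1,j} rho(j)],
  phi_{k,j} = phi_{k-1,j} - phi_{kk} phi_{k-1,k-j},  j = 1..k-1.
Step k = 1:
  phi_11 = rho(1) = -0.4284.
Step k = 2:
  phi_22 = [rho(2) - phi_11 rho(1)] / [1 - phi_11 rho(1)] = [0.3508 - (-0.4284)(-0.4284)] / [1 - (-0.4284)(-0.4284)]
         = 0.16727344 / 0.81647344 = 0.204873.
  Update: phi_21 = phi_11 - phi_22 phi_11 = -0.4284 - (0.204873)(-0.4284) = -0.340632.
Step k = 3:
  phi_33 = [rho(3) - phi_21 rho(2) - phi_22 rho(1)] / [1 - phi_21 rho(1) - phi_22 rho(2)]
    numerator   = -0.0532 - (-0.340632)(0.3508) - (0.204873)(-0.4284) = 0.15406147
    denominator = 1 - (-0.340632)(-0.4284) - (0.204873)(0.3508) = 0.78220361
  phi_33 = 0.15406147 / 0.78220361 = 0.197.
Therefore phi_{33} = 0.1970.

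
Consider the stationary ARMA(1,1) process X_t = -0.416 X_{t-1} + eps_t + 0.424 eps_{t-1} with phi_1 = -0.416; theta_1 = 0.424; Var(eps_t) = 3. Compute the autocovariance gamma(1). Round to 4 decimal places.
\gamma(1) = 0.0239

Multiply the model equation by X_{t-k} and take expectations. With theta_0 = psi_0 = 1 and psi_j the MA(infinity) weights, this gives
  gamma(k) - sum_i phi_i gamma(k-i) = c_k,
  c_k = sigma^2 * sum_{j=k..q} theta_j psi_{j-k}   (c_k = 0 for k > q),
using gamma(-m) = gamma(m).
psi-weights needed (psi_j = theta_j + sum_i phi_i psi_{j-i}):
  psi_1 = theta_1 + phi_1 = 0.424 + (-0.416) = 0.008
Right-hand sides:
  c_0 = sigma^2 (1 + theta_1 psi_1) = 3 * (1 + (0.424)(0.008)) = 3 * 1.003392 = 3.010176
  c_1 = sigma^2 theta_1 = 3 * (0.424) = 1.272
  c_2 = 0
Equations for k = 0 and k = 1 (AR order 1):
  gamma(0) = phi_1 gamma(1) + c_0
  gamma(1) = phi_1 gamma(0) + c_1
Substituting the second into the first: gamma(0) (1 - phi_1^2) = c_0 + phi_1 c_1, so
  gamma(0) = (c_0 + phi_1 c_1) / (1 - phi_1^2) = (3.010176 + (-0.416)(1.272)) / (1 - (-0.416)^2) = 2.481024 / 0.826944 = 3.000232.
  gamma(1) = phi_1 gamma(0) + c_1 = (-0.416)(3.000232) + (1.272) = 0.023903.
Therefore gamma(1) = 0.0239 (to 4 decimal places).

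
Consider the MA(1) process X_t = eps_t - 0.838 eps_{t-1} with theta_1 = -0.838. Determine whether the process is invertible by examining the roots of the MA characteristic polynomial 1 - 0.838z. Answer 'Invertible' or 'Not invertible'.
\text{Invertible}

The MA(q) characteristic polynomial is P(z) = 1 - 0.838z.
Invertibility requires all roots to lie outside the unit circle, i.e. |z| > 1 for every root.
This is linear in z: 1 + (-0.838) z = 0  =>  z = -1/(-0.838) = 1.193317,  |z| = 1.193317.
Moduli of all roots: 1.1933.
All moduli strictly greater than 1? Yes.
Verdict: Invertible.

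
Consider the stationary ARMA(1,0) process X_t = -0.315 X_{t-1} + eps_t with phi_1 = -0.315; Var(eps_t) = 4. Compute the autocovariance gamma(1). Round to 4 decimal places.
\gamma(1) = -1.3988

Multiply the model equation by X_{t-k} and take expectations. With theta_0 = psi_0 = 1 and psi_j the MA(infinity) weights, this gives
  gamma(k) - sum_i phi_i gamma(k-i) = c_k,
  c_k = sigma^2 * sum_{j=k..q} theta_j psi_{j-k}   (c_k = 0 for k > q),
using gamma(-m) = gamma(m).
Pure AR (q = 0): c_0 = sigma^2 = 4, c_k = 0 for k >= 1.
Equations for k = 0 and k = 1 (AR order 1):
  gamma(0) = phi_1 gamma(1) + c_0
  gamma(1) = phi_1 gamma(0) + c_1
Substituting the second into the first: gamma(0) (1 - phi_1^2) = c_0 + phi_1 c_1, so
  gamma(0) = c_0 / (1 - phi_1^2) = 4 / (1 - (-0.315)^2) = 4 / 0.900775 = 4.440621.
  gamma(1) = phi_1 gamma(0) = (-0.315)(4.440621) = -1.398795.
Therefore gamma(1) = -1.3988 (to 4 decimal places).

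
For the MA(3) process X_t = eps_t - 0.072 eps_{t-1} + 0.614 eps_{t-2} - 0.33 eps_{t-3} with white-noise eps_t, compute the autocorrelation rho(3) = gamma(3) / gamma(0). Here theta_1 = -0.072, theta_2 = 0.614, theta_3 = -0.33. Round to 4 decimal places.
\rho(3) = -0.2213

For an MA(q) process with theta_0 = 1, the autocovariance is
  gamma(k) = sigma^2 * sum_{i=0..q-k} theta_i * theta_{i+k},
and rho(k) = gamma(k) / gamma(0). Sigma^2 cancels.
  numerator   = (1)*(-0.33) = -0.33.
  denominator = (1)^2 + (-0.072)^2 + (0.614)^2 + (-0.33)^2 = 1.49108.
  rho(3) = -0.33 / 1.49108 = -0.2213.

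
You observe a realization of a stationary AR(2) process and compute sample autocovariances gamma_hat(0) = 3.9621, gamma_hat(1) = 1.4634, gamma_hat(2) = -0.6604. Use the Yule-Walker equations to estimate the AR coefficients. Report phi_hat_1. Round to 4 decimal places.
\hat\phi_{1} = 0.4990

The Yule-Walker equations for an AR(p) process read, in matrix form,
  Gamma_p phi = r_p,   with   (Gamma_p)_{ij} = gamma(|i - j|),
                       (r_p)_i = gamma(i),   i,j = 1..p.
Substitute the sample gammas (Toeplitz matrix and right-hand side of size 2):
  Gamma_p = [[3.9621, 1.4634], [1.4634, 3.9621]]
  r_p     = [1.4634, -0.6604]
Written out:
  3.9621 phi_1 + 1.4634 phi_2 = 1.4634
  1.4634 phi_1 + 3.9621 phi_2 = -0.6604
Solve by Cramer's rule:
  det = gamma(0)^2 - gamma(1)^2 = (3.9621)^2 - (1.4634)^2 = 15.69823641 - 2.14153956 = 13.55669685
  phi_hat_1 = [gamma(1) gamma(0) - gamma(1) gamma(2)] / det = [(1.4634)(3.9621) - (1.4634)(-0.6604)] / 13.55669685 = 6.7645665 / 13.55669685 = 0.499
  phi_hat_2 = [gamma(0) gamma(2) - gamma(1)^2] / det = [(3.9621)(-0.6604) - (1.4634)^2] / 13.55669685 = -4.7581104 / 13.55669685 = -0.351
So phi_hat = [0.4990, -0.3510].
Therefore phi_hat_1 = 0.4990.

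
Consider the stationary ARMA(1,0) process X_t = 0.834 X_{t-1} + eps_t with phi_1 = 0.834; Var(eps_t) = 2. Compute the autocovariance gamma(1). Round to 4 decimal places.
\gamma(1) = 5.4788

Multiply the model equation by X_{t-k} and take expectations. With theta_0 = psi_0 = 1 and psi_j the MA(infinity) weights, this gives
  gamma(k) - sum_i phi_i gamma(k-i) = c_k,
  c_k = sigma^2 * sum_{j=k..q} theta_j psi_{j-k}   (c_k = 0 for k > q),
using gamma(-m) = gamma(m).
Pure AR (q = 0): c_0 = sigma^2 = 2, c_k = 0 for k >= 1.
Equations for k = 0 and k = 1 (AR order 1):
  gamma(0) = phi_1 gamma(1) + c_0
  gamma(1) = phi_1 gamma(0) + c_1
Substituting the second into the first: gamma(0) (1 - phi_1^2) = c_0 + phi_1 c_1, so
  gamma(0) = c_0 / (1 - phi_1^2) = 2 / (1 - (0.834)^2) = 2 / 0.304444 = 6.569353.
  gamma(1) = phi_1 gamma(0) = (0.834)(6.569353) = 5.47884.
Therefore gamma(1) = 5.4788 (to 4 decimal places).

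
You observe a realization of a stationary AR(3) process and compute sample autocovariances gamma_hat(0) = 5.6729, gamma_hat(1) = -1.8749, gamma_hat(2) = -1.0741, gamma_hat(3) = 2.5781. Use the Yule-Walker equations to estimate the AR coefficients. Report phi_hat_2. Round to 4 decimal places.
\hat\phi_{2} = -0.1900

The Yule-Walker equations for an AR(p) process read, in matrix form,
  Gamma_p phi = r_p,   with   (Gamma_p)_{ij} = gamma(|i - j|),
                       (r_p)_i = gamma(i),   i,j = 1..p.
Substitute the sample gammas (Toeplitz matrix and right-hand side of size 3):
  Gamma_p = [[5.6729, -1.8749, -1.0741], [-1.8749, 5.6729, -1.8749], [-1.0741, -1.8749, 5.6729]]
  r_p     = [-1.8749, -1.0741, 2.5781]
Written out (R1..R3):
  (R1) 5.6729 phi_1 - 1.8749 phi_2 - 1.0741 phi_3 = -1.8749
  (R2) -1.8749 phi_1 + 5.6729 phi_2 - 1.8749 phi_3 = -1.0741
  (R3) -1.0741 phi_1 - 1.8749 phi_2 + 5.6729 phi_3 = 2.5781
Gaussian elimination:
  R2 <- R2 - (-1.8749/5.6729) R1 = R2 - (-0.330501) R1:  5.053243 phi_2 - 2.229891 phi_3 = -1.693757
  R3 <- R3 - (-1.0741/5.6729) R1 = R3 - (-0.189339) R1:  -2.229891 phi_2 + 5.469531 phi_3 = 2.223109
  R3 <- R3 - (-2.229891/5.053243) R2 = R3 - (-0.441279) R2:  4.485527 phi_3 = 1.475689
Back-substitution:
  phi_hat_3 = 1.475689 / 4.485527 = 0.328989
  phi_hat_2 = (-1.693757 - (-2.229891)(0.328989)) / 5.053243 = -0.190006
  phi_hat_1 = (-1.8749 - (-1.8749)(-0.190006) - (-1.0741)(0.328989)) / 5.6729 = -0.331008
So phi_hat = [-0.3310, -0.1900, 0.3290].
Therefore phi_hat_2 = -0.1900.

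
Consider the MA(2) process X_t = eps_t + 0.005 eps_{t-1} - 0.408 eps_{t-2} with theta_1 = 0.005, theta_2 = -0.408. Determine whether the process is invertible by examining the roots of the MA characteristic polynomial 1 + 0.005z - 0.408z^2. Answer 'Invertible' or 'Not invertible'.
\text{Invertible}

The MA(q) characteristic polynomial is P(z) = 1 + 0.005z - 0.408z^2.
Invertibility requires all roots to lie outside the unit circle, i.e. |z| > 1 for every root.
Set 1 + (0.005) z + (-0.408) z^2 = 0, i.e. a z^2 + b z + c = 0 with a = -0.408, b = 0.005, c = 1.
Discriminant D = b^2 - 4ac = (0.005)^2 - 4*(-0.408)*1 = 0.000025 - (-1.632) = 1.632025.
D >= 0, so the roots are real: z = (-b +/- sqrt(D)) / (2a) = (-0.005 +/- 1.277507) / (-0.816).
  z_1 = (-0.005 + 1.277507) / (-0.816) = -1.5594,   |z_1| = 1.5594.
  z_2 = (-0.005 - 1.277507) / (-0.816) = 1.5717,   |z_2| = 1.5717.
Moduli of all roots: 1.5594, 1.5717.
All moduli strictly greater than 1? Yes.
Verdict: Invertible.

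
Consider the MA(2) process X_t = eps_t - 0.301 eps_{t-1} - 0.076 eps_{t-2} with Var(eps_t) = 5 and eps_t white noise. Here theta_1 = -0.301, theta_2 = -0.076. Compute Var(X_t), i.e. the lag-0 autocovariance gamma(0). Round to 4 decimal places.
\gamma(0) = 5.4819

For an MA(q) process X_t = eps_t + sum_i theta_i eps_{t-i} with
Var(eps_t) = sigma^2, the variance is
  gamma(0) = sigma^2 * (1 + sum_i theta_i^2).
  sum_i theta_i^2 = (-0.301)^2 + (-0.076)^2 = 0.090601 + 0.005776 = 0.096377.
  gamma(0) = 5 * (1 + 0.096377) = 5 * 1.096377 = 5.481885, which rounds to 5.4819.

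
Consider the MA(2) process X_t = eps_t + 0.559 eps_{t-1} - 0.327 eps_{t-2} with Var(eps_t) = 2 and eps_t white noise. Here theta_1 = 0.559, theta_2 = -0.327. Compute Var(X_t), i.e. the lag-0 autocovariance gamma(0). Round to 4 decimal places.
\gamma(0) = 2.8388

For an MA(q) process X_t = eps_t + sum_i theta_i eps_{t-i} with
Var(eps_t) = sigma^2, the variance is
  gamma(0) = sigma^2 * (1 + sum_i theta_i^2).
  sum_i theta_i^2 = (0.559)^2 + (-0.327)^2 = 0.312481 + 0.106929 = 0.41941.
  gamma(0) = 2 * (1 + 0.41941) = 2 * 1.41941 = 2.83882, which rounds to 2.8388.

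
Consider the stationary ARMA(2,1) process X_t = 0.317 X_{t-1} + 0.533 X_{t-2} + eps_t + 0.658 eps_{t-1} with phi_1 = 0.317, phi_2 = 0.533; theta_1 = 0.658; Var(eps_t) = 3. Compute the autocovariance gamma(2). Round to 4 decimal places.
\gamma(2) = 14.8655

Multiply the model equation by X_{t-k} and take expectations. With theta_0 = psi_0 = 1 and psi_j the MA(infinity) weights, this gives
  gamma(k) - sum_i phi_i gamma(k-i) = c_k,
  c_k = sigma^2 * sum_{j=k..q} theta_j psi_{j-k}   (c_k = 0 for k > q),
using gamma(-m) = gamma(m).
psi-weights needed (psi_j = theta_j + sum_i phi_i psi_{j-i}):
  psi_1 = theta_1 + phi_1 = 0.658 + (0.317) = 0.975
Right-hand sides:
  c_0 = sigma^2 (1 + theta_1 psi_1) = 3 * (1 + (0.658)(0.975)) = 3 * 1.64155 = 4.92465
  c_1 = sigma^2 theta_1 = 3 * (0.658) = 1.974
  c_2 = 0
Equations for k = 0, 1, 2 (AR order 2, c_2 = 0):
  (E0) gamma(0) = phi_1 gamma(1) + phi_2 gamma(2) + c_0
  (E1) gamma(1) = phi_1 gamma(0) + phi_2 gamma(1) + c_1
  (E2) gamma(2) = phi_1 gamma(1) + phi_2 gamma(0)
From (E1): gamma(1) = A gamma(0) + B with
  A = phi_1 / (1 - phi_2) = 0.317 / 0.467 = 0.678801,   B = c_1 / (1 - phi_2) = 1.974 / 0.467 = 4.226981.
Insert (E2) into (E0): gamma(0) (1 - phi_2^2) = phi_1 (1 + phi_2) gamma(1) + c_0.
  phi_1 (1 + phi_2) = (0.317)(1.533) = 0.485961,   1 - phi_2^2 = 0.715911.
Replace gamma(1) by A gamma(0) + B and collect gamma(0):
  gamma(0) [0.715911 - (0.485961)(0.678801)] = (0.485961)(4.226981) + 4.92465
  gamma(0) * 0.38604 = 6.978798
  gamma(0) = 6.978798 / 0.38604 = 18.077902.
  gamma(1) = A gamma(0) + B = (0.678801)(18.077902) + (4.226981) = 16.498276.
  gamma(2) = phi_1 gamma(1) + phi_2 gamma(0) = (0.317)(16.498276) + (0.533)(18.077902) = 14.865475.
Therefore gamma(2) = 14.8655 (to 4 decimal places).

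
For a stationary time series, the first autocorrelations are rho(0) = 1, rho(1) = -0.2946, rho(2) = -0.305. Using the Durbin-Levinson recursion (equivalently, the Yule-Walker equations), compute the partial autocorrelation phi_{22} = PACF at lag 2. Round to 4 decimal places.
\phi_{22} = -0.4290

The PACF at lag k is phi_{kk}, the last component of the solution
to the Yule-Walker system G_k phi = r_k where
  (G_k)_{ij} = rho(|i - j|), (r_k)_i = rho(i), i,j = 1..k.
Equivalently, Durbin-Levinson gives phi_{kk} iteratively:
  phi_{11} = rho(1)
  phi_{kk} = [rho(k) - sum_{j=1..k-1} phi_{k-1,j} rho(k-j)]
            / [1 - sum_{j=1..k-1} phi_{k-1,j} rho(j)],
  phi_{k,j} = phi_{k-1,j} - phi_{kk} phi_{k-1,k-j},  j = 1..k-1.
Step k = 1:
  phi_11 = rho(1) = -0.2946.
Step k = 2:
  phi_22 = [rho(2) - phi_11 rho(1)] / [1 - phi_11 rho(1)] = [-0.305 - (-0.2946)(-0.2946)] / [1 - (-0.2946)(-0.2946)]
         = -0.39178916 / 0.91321084 = -0.429.
Therefore phi_{22} = -0.4290.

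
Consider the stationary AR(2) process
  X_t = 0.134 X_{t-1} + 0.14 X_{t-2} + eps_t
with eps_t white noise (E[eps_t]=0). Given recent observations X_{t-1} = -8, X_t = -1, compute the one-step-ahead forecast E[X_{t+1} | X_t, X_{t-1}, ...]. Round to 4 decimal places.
E[X_{t+1} \mid \mathcal F_t] = -1.2540

For an AR(p) model X_t = c + sum_i phi_i X_{t-i} + eps_t, the
one-step-ahead conditional mean is
  E[X_{t+1} | X_t, ...] = c + sum_i phi_i X_{t+1-i}.
Substitute known values:
  E[X_{t+1} | ...] = (0.134) * (-1) + (0.14) * (-8)
                   = -1.2540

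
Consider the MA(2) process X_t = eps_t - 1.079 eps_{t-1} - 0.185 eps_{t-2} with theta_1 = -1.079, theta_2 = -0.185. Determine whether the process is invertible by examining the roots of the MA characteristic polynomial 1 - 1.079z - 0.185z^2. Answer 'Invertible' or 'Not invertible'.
\text{Not invertible}

The MA(q) characteristic polynomial is P(z) = 1 - 1.079z - 0.185z^2.
Invertibility requires all roots to lie outside the unit circle, i.e. |z| > 1 for every root.
Set 1 + (-1.079) z + (-0.185) z^2 = 0, i.e. a z^2 + b z + c = 0 with a = -0.185, b = -1.079, c = 1.
Discriminant D = b^2 - 4ac = (-1.079)^2 - 4*(-0.185)*1 = 1.164241 - (-0.74) = 1.904241.
D >= 0, so the roots are real: z = (-b +/- sqrt(D)) / (2a) = (1.079 +/- 1.379942) / (-0.37).
  z_1 = (1.079 + 1.379942) / (-0.37) = -6.6458,   |z_1| = 6.6458.
  z_2 = (1.079 - 1.379942) / (-0.37) = 0.8134,   |z_2| = 0.8134.
Moduli of all roots: 6.6458, 0.8134.
All moduli strictly greater than 1? No.
Verdict: Not invertible.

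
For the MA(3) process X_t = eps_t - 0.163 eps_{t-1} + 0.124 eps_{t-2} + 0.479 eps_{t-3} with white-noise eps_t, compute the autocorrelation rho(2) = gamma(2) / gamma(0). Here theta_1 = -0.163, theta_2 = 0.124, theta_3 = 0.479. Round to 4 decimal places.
\rho(2) = 0.0361

For an MA(q) process with theta_0 = 1, the autocovariance is
  gamma(k) = sigma^2 * sum_{i=0..q-k} theta_i * theta_{i+k},
and rho(k) = gamma(k) / gamma(0). Sigma^2 cancels.
  numerator   = (1)*(0.124) + (-0.163)*(0.479) = 0.045923.
  denominator = (1)^2 + (-0.163)^2 + (0.124)^2 + (0.479)^2 = 1.271386.
  rho(2) = 0.045923 / 1.271386 = 0.0361.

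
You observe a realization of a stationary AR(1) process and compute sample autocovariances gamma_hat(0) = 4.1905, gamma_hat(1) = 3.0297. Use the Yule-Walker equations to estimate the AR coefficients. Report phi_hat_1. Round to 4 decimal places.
\hat\phi_{1} = 0.7230

The Yule-Walker equations for an AR(p) process read, in matrix form,
  Gamma_p phi = r_p,   with   (Gamma_p)_{ij} = gamma(|i - j|),
                       (r_p)_i = gamma(i),   i,j = 1..p.
Substitute the sample gammas (Toeplitz matrix and right-hand side of size 1):
  Gamma_p = [[4.1905]]
  r_p     = [3.0297]
With p = 1 this is the single equation gamma(0) phi_1 = gamma(1):
  phi_hat_1 = gamma(1) / gamma(0) = 3.0297 / 4.1905 = 0.7230.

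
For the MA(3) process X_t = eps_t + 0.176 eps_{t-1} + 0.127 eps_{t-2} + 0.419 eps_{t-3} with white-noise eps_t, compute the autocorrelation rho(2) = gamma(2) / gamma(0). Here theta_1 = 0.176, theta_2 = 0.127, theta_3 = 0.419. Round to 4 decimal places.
\rho(2) = 0.1642

For an MA(q) process with theta_0 = 1, the autocovariance is
  gamma(k) = sigma^2 * sum_{i=0..q-k} theta_i * theta_{i+k},
and rho(k) = gamma(k) / gamma(0). Sigma^2 cancels.
  numerator   = (1)*(0.127) + (0.176)*(0.419) = 0.200744.
  denominator = (1)^2 + (0.176)^2 + (0.127)^2 + (0.419)^2 = 1.222666.
  rho(2) = 0.200744 / 1.222666 = 0.1642.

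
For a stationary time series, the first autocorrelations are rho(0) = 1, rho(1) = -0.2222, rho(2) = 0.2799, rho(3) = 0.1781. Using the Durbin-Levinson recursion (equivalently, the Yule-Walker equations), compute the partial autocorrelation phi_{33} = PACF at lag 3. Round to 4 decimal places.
\phi_{33} = 0.3119

The PACF at lag k is phi_{kk}, the last component of the solution
to the Yule-Walker system G_k phi = r_k where
  (G_k)_{ij} = rho(|i - j|), (r_k)_i = rho(i), i,j = 1..k.
Equivalently, Durbin-Levinson gives phi_{kk} iteratively:
  phi_{11} = rho(1)
  phi_{kk} = [rho(k) - sum_{j=1..k-1} phi_{k-1,j} rho(k-j)]
            / [1 - sum_{j=1..k-1} phi_{k-1,j} rho(j)],
  phi_{k,j} = phi_{k-1,j} - phi_{kk} phi_{k-1,k-j},  j = 1..k-1.
Step k = 1:
  phi_11 = rho(1) = -0.2222.
Step k = 2:
  phi_22 = [rho(2) - phi_11 rho(1)] / [1 - phi_11 rho(1)] = [0.2799 - (-0.2222)(-0.2222)] / [1 - (-0.2222)(-0.2222)]
         = 0.23052716 / 0.95062716 = 0.2425.
  Update: phi_21 = phi_11 - phi_22 phi_11 = -0.2222 - (0.2425)(-0.2222) = -0.168316.
Step k = 3:
  phi_33 = [rho(3) - phi_21 rho(2) - phi_22 rho(1)] / [1 - phi_21 rho(1) - phi_22 rho(2)]
    numerator   = 0.1781 - (-0.168316)(0.2799) - (0.2425)(-0.2222) = 0.2790953
    denominator = 1 - (-0.168316)(-0.2222) - (0.2425)(0.2799) = 0.89472431
  phi_33 = 0.2790953 / 0.89472431 = 0.3119.
Therefore phi_{33} = 0.3119.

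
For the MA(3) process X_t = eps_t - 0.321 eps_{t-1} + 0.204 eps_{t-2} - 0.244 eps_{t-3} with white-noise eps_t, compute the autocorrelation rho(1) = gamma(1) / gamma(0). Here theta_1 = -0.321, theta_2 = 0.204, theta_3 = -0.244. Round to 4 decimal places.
\rho(1) = -0.3623

For an MA(q) process with theta_0 = 1, the autocovariance is
  gamma(k) = sigma^2 * sum_{i=0..q-k} theta_i * theta_{i+k},
and rho(k) = gamma(k) / gamma(0). Sigma^2 cancels.
  numerator   = (1)*(-0.321) + (-0.321)*(0.204) + (0.204)*(-0.244) = -0.43626.
  denominator = (1)^2 + (-0.321)^2 + (0.204)^2 + (-0.244)^2 = 1.204193.
  rho(1) = -0.43626 / 1.204193 = -0.3623.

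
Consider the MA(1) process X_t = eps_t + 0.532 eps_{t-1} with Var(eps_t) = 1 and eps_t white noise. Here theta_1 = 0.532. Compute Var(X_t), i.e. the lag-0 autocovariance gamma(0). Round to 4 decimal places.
\gamma(0) = 1.2830

For an MA(q) process X_t = eps_t + sum_i theta_i eps_{t-i} with
Var(eps_t) = sigma^2, the variance is
  gamma(0) = sigma^2 * (1 + sum_i theta_i^2).
  sum_i theta_i^2 = (0.532)^2 = 0.283024.
  gamma(0) = 1 * (1 + 0.283024) = 1 * 1.283024 = 1.283024, which rounds to 1.2830.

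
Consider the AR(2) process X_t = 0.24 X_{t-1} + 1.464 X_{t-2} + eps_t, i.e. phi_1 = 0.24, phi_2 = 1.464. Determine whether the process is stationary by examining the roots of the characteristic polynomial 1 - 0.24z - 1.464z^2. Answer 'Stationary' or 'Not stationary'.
\text{Not stationary}

The AR(p) characteristic polynomial is P(z) = 1 - 0.24z - 1.464z^2.
Stationarity requires all roots to lie outside the unit circle, i.e. |z| > 1 for every root.
Set 1 + (-0.24) z + (-1.464) z^2 = 0, i.e. a z^2 + b z + c = 0 with a = -1.464, b = -0.24, c = 1.
Discriminant D = b^2 - 4ac = (-0.24)^2 - 4*(-1.464)*1 = 0.0576 - (-5.856) = 5.9136.
D >= 0, so the roots are real: z = (-b +/- sqrt(D)) / (2a) = (0.24 +/- 2.431789) / (-2.928).
  z_1 = (0.24 + 2.431789) / (-2.928) = -0.9125,   |z_1| = 0.9125.
  z_2 = (0.24 - 2.431789) / (-2.928) = 0.7486,   |z_2| = 0.7486.
Moduli of all roots: 0.9125, 0.7486.
All moduli strictly greater than 1? No.
Verdict: Not stationary.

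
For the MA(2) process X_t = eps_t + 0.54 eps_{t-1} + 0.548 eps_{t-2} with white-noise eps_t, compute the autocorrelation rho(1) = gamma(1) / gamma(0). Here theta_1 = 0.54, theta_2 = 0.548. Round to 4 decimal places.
\rho(1) = 0.5251

For an MA(q) process with theta_0 = 1, the autocovariance is
  gamma(k) = sigma^2 * sum_{i=0..q-k} theta_i * theta_{i+k},
and rho(k) = gamma(k) / gamma(0). Sigma^2 cancels.
  numerator   = (1)*(0.54) + (0.54)*(0.548) = 0.83592.
  denominator = (1)^2 + (0.54)^2 + (0.548)^2 = 1.591904.
  rho(1) = 0.83592 / 1.591904 = 0.5251.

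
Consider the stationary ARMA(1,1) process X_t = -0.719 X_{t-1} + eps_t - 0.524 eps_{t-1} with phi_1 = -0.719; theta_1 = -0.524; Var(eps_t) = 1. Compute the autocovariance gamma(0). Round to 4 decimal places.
\gamma(0) = 4.1986

Multiply the model equation by X_{t-k} and take expectations. With theta_0 = psi_0 = 1 and psi_j the MA(infinity) weights, this gives
  gamma(k) - sum_i phi_i gamma(k-i) = c_k,
  c_k = sigma^2 * sum_{j=k..q} theta_j psi_{j-k}   (c_k = 0 for k > q),
using gamma(-m) = gamma(m).
psi-weights needed (psi_j = theta_j + sum_i phi_i psi_{j-i}):
  psi_1 = theta_1 + phi_1 = -0.524 + (-0.719) = -1.243
Right-hand sides:
  c_0 = sigma^2 (1 + theta_1 psi_1) = 1 * (1 + (-0.524)(-1.243)) = 1 * 1.651332 = 1.651332
  c_1 = sigma^2 theta_1 = 1 * (-0.524) = -0.524
  c_2 = 0
Equations for k = 0 and k = 1 (AR order 1):
  gamma(0) = phi_1 gamma(1) + c_0
  gamma(1) = phi_1 gamma(0) + c_1
Substituting the second into the first: gamma(0) (1 - phi_1^2) = c_0 + phi_1 c_1, so
  gamma(0) = (c_0 + phi_1 c_1) / (1 - phi_1^2) = (1.651332 + (-0.719)(-0.524)) / (1 - (-0.719)^2) = 2.028088 / 0.483039 = 4.198601.
Therefore gamma(0) = 4.1986 (to 4 decimal places).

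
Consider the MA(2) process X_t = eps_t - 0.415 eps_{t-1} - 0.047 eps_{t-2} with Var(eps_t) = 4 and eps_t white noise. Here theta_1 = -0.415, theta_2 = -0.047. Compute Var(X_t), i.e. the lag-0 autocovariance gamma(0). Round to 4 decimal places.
\gamma(0) = 4.6977

For an MA(q) process X_t = eps_t + sum_i theta_i eps_{t-i} with
Var(eps_t) = sigma^2, the variance is
  gamma(0) = sigma^2 * (1 + sum_i theta_i^2).
  sum_i theta_i^2 = (-0.415)^2 + (-0.047)^2 = 0.172225 + 0.002209 = 0.174434.
  gamma(0) = 4 * (1 + 0.174434) = 4 * 1.174434 = 4.697736, which rounds to 4.6977.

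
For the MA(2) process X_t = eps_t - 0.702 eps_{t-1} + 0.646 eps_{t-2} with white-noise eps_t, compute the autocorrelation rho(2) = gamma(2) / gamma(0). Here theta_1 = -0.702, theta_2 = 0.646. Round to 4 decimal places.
\rho(2) = 0.3382

For an MA(q) process with theta_0 = 1, the autocovariance is
  gamma(k) = sigma^2 * sum_{i=0..q-k} theta_i * theta_{i+k},
and rho(k) = gamma(k) / gamma(0). Sigma^2 cancels.
  numerator   = (1)*(0.646) = 0.646.
  denominator = (1)^2 + (-0.702)^2 + (0.646)^2 = 1.91012.
  rho(2) = 0.646 / 1.91012 = 0.3382.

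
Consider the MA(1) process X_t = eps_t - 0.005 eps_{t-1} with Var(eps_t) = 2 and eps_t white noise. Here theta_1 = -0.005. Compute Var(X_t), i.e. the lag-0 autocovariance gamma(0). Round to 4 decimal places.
\gamma(0) = 2.0001

For an MA(q) process X_t = eps_t + sum_i theta_i eps_{t-i} with
Var(eps_t) = sigma^2, the variance is
  gamma(0) = sigma^2 * (1 + sum_i theta_i^2).
  sum_i theta_i^2 = (-0.005)^2 = 0.000025.
  gamma(0) = 2 * (1 + 0.000025) = 2 * 1.000025 = 2.00005, which rounds to 2.0001.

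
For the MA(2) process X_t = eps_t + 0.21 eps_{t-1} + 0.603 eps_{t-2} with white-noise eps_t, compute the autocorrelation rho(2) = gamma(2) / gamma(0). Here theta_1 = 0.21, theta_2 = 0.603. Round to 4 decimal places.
\rho(2) = 0.4284

For an MA(q) process with theta_0 = 1, the autocovariance is
  gamma(k) = sigma^2 * sum_{i=0..q-k} theta_i * theta_{i+k},
and rho(k) = gamma(k) / gamma(0). Sigma^2 cancels.
  numerator   = (1)*(0.603) = 0.603.
  denominator = (1)^2 + (0.21)^2 + (0.603)^2 = 1.407709.
  rho(2) = 0.603 / 1.407709 = 0.4284.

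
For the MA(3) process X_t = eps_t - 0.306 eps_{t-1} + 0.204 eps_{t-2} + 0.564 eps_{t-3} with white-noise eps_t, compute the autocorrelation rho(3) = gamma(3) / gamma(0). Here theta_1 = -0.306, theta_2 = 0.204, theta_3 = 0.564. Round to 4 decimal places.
\rho(3) = 0.3881

For an MA(q) process with theta_0 = 1, the autocovariance is
  gamma(k) = sigma^2 * sum_{i=0..q-k} theta_i * theta_{i+k},
and rho(k) = gamma(k) / gamma(0). Sigma^2 cancels.
  numerator   = (1)*(0.564) = 0.564.
  denominator = (1)^2 + (-0.306)^2 + (0.204)^2 + (0.564)^2 = 1.453348.
  rho(3) = 0.564 / 1.453348 = 0.3881.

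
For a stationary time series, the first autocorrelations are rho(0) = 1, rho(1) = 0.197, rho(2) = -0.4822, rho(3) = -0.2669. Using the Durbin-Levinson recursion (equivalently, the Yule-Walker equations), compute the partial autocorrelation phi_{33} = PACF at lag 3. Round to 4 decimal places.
\phi_{33} = -0.0201

The PACF at lag k is phi_{kk}, the last component of the solution
to the Yule-Walker system G_k phi = r_k where
  (G_k)_{ij} = rho(|i - j|), (r_k)_i = rho(i), i,j = 1..k.
Equivalently, Durbin-Levinson gives phi_{kk} iteratively:
  phi_{11} = rho(1)
  phi_{kk} = [rho(k) - sum_{j=1..k-1} phi_{k-1,j} rho(k-j)]
            / [1 - sum_{j=1..k-1} phi_{k-1,j} rho(j)],
  phi_{k,j} = phi_{k-1,j} - phi_{kk} phi_{k-1,k-j},  j = 1..k-1.
Step k = 1:
  phi_11 = rho(1) = 0.197.
Step k = 2:
  phi_22 = [rho(2) - phi_11 rho(1)] / [1 - phi_11 rho(1)] = [-0.4822 - (0.197)(0.197)] / [1 - (0.197)(0.197)]
         = -0.521009 / 0.961191 = -0.542045.
  Update: phi_21 = phi_11 - phi_22 phi_11 = 0.197 - (-0.542045)(0.197) = 0.303783.
Step k = 3:
  phi_33 = [rho(3) - phi_21 rho(2) - phi_22 rho(1)] / [1 - phi_21 rho(1) - phi_22 rho(2)]
    numerator   = -0.2669 - (0.303783)(-0.4822) - (-0.542045)(0.197) = -0.01363297
    denominator = 1 - (0.303783)(0.197) - (-0.542045)(-0.4822) = 0.67878055
  phi_33 = -0.01363297 / 0.67878055 = -0.0201.
Therefore phi_{33} = -0.0201.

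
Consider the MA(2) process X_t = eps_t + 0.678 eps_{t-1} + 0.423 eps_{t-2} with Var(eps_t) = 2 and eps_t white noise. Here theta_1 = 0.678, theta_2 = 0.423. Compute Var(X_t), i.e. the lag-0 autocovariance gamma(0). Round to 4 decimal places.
\gamma(0) = 3.2772

For an MA(q) process X_t = eps_t + sum_i theta_i eps_{t-i} with
Var(eps_t) = sigma^2, the variance is
  gamma(0) = sigma^2 * (1 + sum_i theta_i^2).
  sum_i theta_i^2 = (0.678)^2 + (0.423)^2 = 0.459684 + 0.178929 = 0.638613.
  gamma(0) = 2 * (1 + 0.638613) = 2 * 1.638613 = 3.277226, which rounds to 3.2772.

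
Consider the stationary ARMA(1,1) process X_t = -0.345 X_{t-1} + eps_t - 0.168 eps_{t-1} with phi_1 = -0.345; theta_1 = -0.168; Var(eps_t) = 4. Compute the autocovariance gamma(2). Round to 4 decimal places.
\gamma(2) = 0.8502

Multiply the model equation by X_{t-k} and take expectations. With theta_0 = psi_0 = 1 and psi_j the MA(infinity) weights, this gives
  gamma(k) - sum_i phi_i gamma(k-i) = c_k,
  c_k = sigma^2 * sum_{j=k..q} theta_j psi_{j-k}   (c_k = 0 for k > q),
using gamma(-m) = gamma(m).
psi-weights needed (psi_j = theta_j + sum_i phi_i psi_{j-i}):
  psi_1 = theta_1 + phi_1 = -0.168 + (-0.345) = -0.513
Right-hand sides:
  c_0 = sigma^2 (1 + theta_1 psi_1) = 4 * (1 + (-0.168)(-0.513)) = 4 * 1.086184 = 4.344736
  c_1 = sigma^2 theta_1 = 4 * (-0.168) = -0.672
  c_2 = 0
Equations for k = 0 and k = 1 (AR order 1):
  gamma(0) = phi_1 gamma(1) + c_0
  gamma(1) = phi_1 gamma(0) + c_1
Substituting the second into the first: gamma(0) (1 - phi_1^2) = c_0 + phi_1 c_1, so
  gamma(0) = (c_0 + phi_1 c_1) / (1 - phi_1^2) = (4.344736 + (-0.345)(-0.672)) / (1 - (-0.345)^2) = 4.576576 / 0.880975 = 5.194899.
  gamma(1) = phi_1 gamma(0) + c_1 = (-0.345)(5.194899) + (-0.672) = -2.46424.
For k = 2 (> q): gamma(2) = phi_1 gamma(1) = (-0.345)(-2.46424) = 0.850163.
Therefore gamma(2) = 0.8502 (to 4 decimal places).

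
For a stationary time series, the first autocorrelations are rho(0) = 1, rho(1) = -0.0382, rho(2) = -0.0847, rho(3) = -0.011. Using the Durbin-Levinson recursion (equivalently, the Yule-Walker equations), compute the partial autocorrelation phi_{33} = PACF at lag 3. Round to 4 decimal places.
\phi_{33} = -0.0180

The PACF at lag k is phi_{kk}, the last component of the solution
to the Yule-Walker system G_k phi = r_k where
  (G_k)_{ij} = rho(|i - j|), (r_k)_i = rho(i), i,j = 1..k.
Equivalently, Durbin-Levinson gives phi_{kk} iteratively:
  phi_{11} = rho(1)
  phi_{kk} = [rho(k) - sum_{j=1..k-1} phi_{k-1,j} rho(k-j)]
            / [1 - sum_{j=1..k-1} phi_{k-1,j} rho(j)],
  phi_{k,j} = phi_{k-1,j} - phi_{kk} phi_{k-1,k-j},  j = 1..k-1.
Step k = 1:
  phi_11 = rho(1) = -0.0382.
Step k = 2:
  phi_22 = [rho(2) - phi_11 rho(1)] / [1 - phi_11 rho(1)] = [-0.0847 - (-0.0382)(-0.0382)] / [1 - (-0.0382)(-0.0382)]
         = -0.08615924 / 0.99854076 = -0.086285.
  Update: phi_21 = phi_11 - phi_22 phi_11 = -0.0382 - (-0.086285)(-0.0382) = -0.041496.
Step k = 3:
  phi_33 = [rho(3) - phi_21 rho(2) - phi_22 rho(1)] / [1 - phi_21 rho(1) - phi_22 rho(2)]
    numerator   = -0.011 - (-0.041496)(-0.0847) - (-0.086285)(-0.0382) = -0.01781081
    denominator = 1 - (-0.041496)(-0.0382) - (-0.086285)(-0.0847) = 0.9911065
  phi_33 = -0.01781081 / 0.9911065 = -0.018.
Therefore phi_{33} = -0.0180.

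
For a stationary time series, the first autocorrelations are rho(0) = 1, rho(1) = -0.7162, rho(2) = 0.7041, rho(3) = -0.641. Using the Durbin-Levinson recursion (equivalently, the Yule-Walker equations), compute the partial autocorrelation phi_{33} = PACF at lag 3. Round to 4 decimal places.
\phi_{33} = -0.1300

The PACF at lag k is phi_{kk}, the last component of the solution
to the Yule-Walker system G_k phi = r_k where
  (G_k)_{ij} = rho(|i - j|), (r_k)_i = rho(i), i,j = 1..k.
Equivalently, Durbin-Levinson gives phi_{kk} iteratively:
  phi_{11} = rho(1)
  phi_{kk} = [rho(k) - sum_{j=1..k-1} phi_{k-1,j} rho(k-j)]
            / [1 - sum_{j=1..k-1} phi_{k-1,j} rho(j)],
  phi_{k,j} = phi_{k-1,j} - phi_{kk} phi_{k-1,k-j},  j = 1..k-1.
Step k = 1:
  phi_11 = rho(1) = -0.7162.
Step k = 2:
  phi_22 = [rho(2) - phi_11 rho(1)] / [1 - phi_11 rho(1)] = [0.7041 - (-0.7162)(-0.7162)] / [1 - (-0.7162)(-0.7162)]
         = 0.19115756 / 0.48705756 = 0.392474.
  Update: phi_21 = phi_11 - phi_22 phi_11 = -0.7162 - (0.392474)(-0.7162) = -0.43511.
Step k = 3:
  phi_33 = [rho(3) - phi_21 rho(2) - phi_22 rho(1)] / [1 - phi_21 rho(1) - phi_22 rho(2)]
    numerator   = -0.641 - (-0.43511)(0.7041) - (0.392474)(-0.7162) = -0.05354903
    denominator = 1 - (-0.43511)(-0.7162) - (0.392474)(0.7041) = 0.41203314
  phi_33 = -0.05354903 / 0.41203314 = -0.13.
Therefore phi_{33} = -0.1300.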